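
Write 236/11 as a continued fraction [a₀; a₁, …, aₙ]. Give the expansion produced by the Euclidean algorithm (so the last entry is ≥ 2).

[21; 2, 5]

236 = 21*11 + 5
11 = 2*5 + 1
5 = 5*1 + 0  (stop)
So 236/11 = [21; 2, 5].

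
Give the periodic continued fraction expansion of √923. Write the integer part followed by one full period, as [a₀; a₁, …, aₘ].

[30; 2, 1, 1, 1, 2, 60]

a₀ = ⌊√923⌋ = 30.
With m₀=0, d₀=1 and mₖ₊₁ = dₖaₖ − mₖ, dₖ₊₁ = (n − mₖ₊₁²)/dₖ, aₖ₊₁ = ⌊(a₀+mₖ₊₁)/dₖ₊₁⌋:
  k=1: m=30, d=23, a=2
  k=2: m=16, d=29, a=1
  k=3: m=13, d=26, a=1
  k=4: m=13, d=29, a=1
  k=5: m=16, d=23, a=2
  k=6: m=30, d=1, a=60
d=1 and a=2a₀=60 at k=6, so the next step gives (m, d) = (30, 23) again — its k=1 value — and the period has length 6.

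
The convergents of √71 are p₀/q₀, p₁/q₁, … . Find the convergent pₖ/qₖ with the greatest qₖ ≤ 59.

455/54

√71 = [8; 2, 2, 1, 7, 1, 2, 2, 16, …] (period length 8).
Convergents:
  p_0/q_0 = 8/1
  p_1/q_1 = 17/2
  p_2/q_2 = 42/5
  p_3/q_3 = 59/7
  p_4/q_4 = 455/54
  p_5/q_5 = 514/61
q_4 = 54 ≤ 59 < 61 = q_5, so the answer is 455/54.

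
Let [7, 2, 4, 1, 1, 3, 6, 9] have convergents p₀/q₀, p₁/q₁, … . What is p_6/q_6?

3323/446

Using pₖ = aₖpₖ₋₁ + pₖ₋₂, qₖ = aₖqₖ₋₁ + qₖ₋₂ (with p₋₁=1, p₋₂=0, q₋₁=0, q₋₂=1):
  k=0: a=7, p=7, q=1
  k=1: a=2, p=15, q=2
  k=2: a=4, p=67, q=9
  k=3: a=1, p=82, q=11
  k=4: a=1, p=149, q=20
  k=5: a=3, p=529, q=71
  k=6: a=6, p=3323, q=446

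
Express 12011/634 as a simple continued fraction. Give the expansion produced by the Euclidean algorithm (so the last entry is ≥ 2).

12011 = 18·634 + 599
634 = 1·599 + 35
599 = 17·35 + 4
35 = 8·4 + 3
4 = 1·3 + 1
3 = 3·1 + 0  (stop)
So 12011/634 = [18; 1, 17, 8, 1, 3].

[18; 1, 17, 8, 1, 3]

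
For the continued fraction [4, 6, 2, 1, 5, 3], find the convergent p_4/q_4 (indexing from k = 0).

449/108

Using pₖ = aₖpₖ₋₁ + pₖ₋₂, qₖ = aₖqₖ₋₁ + qₖ₋₂ (with p₋₁=1, p₋₂=0, q₋₁=0, q₋₂=1):
  k=0: a=4, p=4, q=1
  k=1: a=6, p=25, q=6
  k=2: a=2, p=54, q=13
  k=3: a=1, p=79, q=19
  k=4: a=5, p=449, q=108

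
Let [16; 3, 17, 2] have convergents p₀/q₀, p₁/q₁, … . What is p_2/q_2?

Using pₖ = aₖpₖ₋₁ + pₖ₋₂, qₖ = aₖqₖ₋₁ + qₖ₋₂ (with p₋₁=1, p₋₂=0, q₋₁=0, q₋₂=1):
  k=0: a=16, p=16, q=1
  k=1: a=3, p=49, q=3
  k=2: a=17, p=849, q=52

849/52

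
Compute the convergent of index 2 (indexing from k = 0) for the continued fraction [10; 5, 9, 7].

Using pₖ = aₖpₖ₋₁ + pₖ₋₂, qₖ = aₖqₖ₋₁ + qₖ₋₂ (with p₋₁=1, p₋₂=0, q₋₁=0, q₋₂=1):
  k=0: a=10, p=10, q=1
  k=1: a=5, p=51, q=5
  k=2: a=9, p=469, q=46

469/46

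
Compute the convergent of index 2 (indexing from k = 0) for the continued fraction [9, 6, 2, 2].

119/13

Using pₖ = aₖpₖ₋₁ + pₖ₋₂, qₖ = aₖqₖ₋₁ + qₖ₋₂ (with p₋₁=1, p₋₂=0, q₋₁=0, q₋₂=1):
  k=0: a=9, p=9, q=1
  k=1: a=6, p=55, q=6
  k=2: a=2, p=119, q=13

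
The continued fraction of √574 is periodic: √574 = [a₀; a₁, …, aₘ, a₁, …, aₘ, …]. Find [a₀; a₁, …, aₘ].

[23; 1, 22, 1, 46]

a₀ = ⌊√574⌋ = 23.
With m₀=0, d₀=1 and mₖ₊₁ = dₖaₖ − mₖ, dₖ₊₁ = (n − mₖ₊₁²)/dₖ, aₖ₊₁ = ⌊(a₀+mₖ₊₁)/dₖ₊₁⌋:
  k=1: m=23, d=45, a=1
  k=2: m=22, d=2, a=22
  k=3: m=22, d=45, a=1
  k=4: m=23, d=1, a=46
d=1 and a=2a₀=46 at k=4, so the next step gives (m, d) = (23, 45) again — its k=1 value — and the period has length 4.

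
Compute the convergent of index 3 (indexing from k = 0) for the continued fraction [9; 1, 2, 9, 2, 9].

Using pₖ = aₖpₖ₋₁ + pₖ₋₂, qₖ = aₖqₖ₋₁ + qₖ₋₂ (with p₋₁=1, p₋₂=0, q₋₁=0, q₋₂=1):
  k=0: a=9, p=9, q=1
  k=1: a=1, p=10, q=1
  k=2: a=2, p=29, q=3
  k=3: a=9, p=271, q=28

271/28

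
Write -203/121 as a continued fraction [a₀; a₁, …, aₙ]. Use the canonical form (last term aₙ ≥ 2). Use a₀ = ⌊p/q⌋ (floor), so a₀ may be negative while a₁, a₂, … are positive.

-203 = -2*121 + 39
121 = 3*39 + 4
39 = 9*4 + 3
4 = 1*3 + 1
3 = 3*1 + 0  (stop)
So -203/121 = [-2; 3, 9, 1, 3].

[-2; 3, 9, 1, 3]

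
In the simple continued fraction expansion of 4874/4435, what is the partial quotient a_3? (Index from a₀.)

1

4874 = 1·4435 + 439   →  a_0 = 1
4435 = 10·439 + 45   →  a_1 = 10
439 = 9·45 + 34   →  a_2 = 9
45 = 1·34 + 11   →  a_3 = 1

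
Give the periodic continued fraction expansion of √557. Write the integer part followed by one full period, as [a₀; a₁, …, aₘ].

[23; 1, 1, 1, 1, 46]

a₀ = ⌊√557⌋ = 23.
With m₀=0, d₀=1 and mₖ₊₁ = dₖaₖ − mₖ, dₖ₊₁ = (n − mₖ₊₁²)/dₖ, aₖ₊₁ = ⌊(a₀+mₖ₊₁)/dₖ₊₁⌋:
  k=1: m=23, d=28, a=1
  k=2: m=5, d=19, a=1
  k=3: m=14, d=19, a=1
  k=4: m=5, d=28, a=1
  k=5: m=23, d=1, a=46
d=1 and a=2a₀=46 at k=5, so the next step gives (m, d) = (23, 28) again — its k=1 value — and the period has length 5.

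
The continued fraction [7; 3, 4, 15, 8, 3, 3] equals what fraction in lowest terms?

121051/16564

Using pₖ = aₖpₖ₋₁ + pₖ₋₂ and qₖ = aₖqₖ₋₁ + qₖ₋₂:
  k=0: a=7, p=7, q=1
  k=1: a=3, p=22, q=3
  k=2: a=4, p=95, q=13
  k=3: a=15, p=1447, q=198
  k=4: a=8, p=11671, q=1597
  k=5: a=3, p=36460, q=4989
  k=6: a=3, p=121051, q=16564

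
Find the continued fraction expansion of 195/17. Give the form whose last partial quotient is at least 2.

195 = 11×17 + 8
17 = 2×8 + 1
8 = 8×1 + 0  (stop)
So 195/17 = [11; 2, 8].

[11; 2, 8]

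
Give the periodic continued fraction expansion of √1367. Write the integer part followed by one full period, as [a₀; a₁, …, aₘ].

a₀ = ⌊√1367⌋ = 36.
With m₀=0, d₀=1 and mₖ₊₁ = dₖaₖ − mₖ, dₖ₊₁ = (n − mₖ₊₁²)/dₖ, aₖ₊₁ = ⌊(a₀+mₖ₊₁)/dₖ₊₁⌋:
  k=1: m=36, d=71, a=1
  k=2: m=35, d=2, a=35
  k=3: m=35, d=71, a=1
  k=4: m=36, d=1, a=72
d=1 and a=2a₀=72 at k=4, so the next step gives (m, d) = (36, 71) again — its k=1 value — and the period has length 4.

[36; 1, 35, 1, 72]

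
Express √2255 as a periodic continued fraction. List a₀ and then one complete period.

a₀ = ⌊√2255⌋ = 47.
With m₀=0, d₀=1 and mₖ₊₁ = dₖaₖ − mₖ, dₖ₊₁ = (n − mₖ₊₁²)/dₖ, aₖ₊₁ = ⌊(a₀+mₖ₊₁)/dₖ₊₁⌋:
  k=1: m=47, d=46, a=2
  k=2: m=45, d=5, a=18
  k=3: m=45, d=46, a=2
  k=4: m=47, d=1, a=94
d=1 and a=2a₀=94 at k=4, so the next step gives (m, d) = (47, 46) again — its k=1 value — and the period has length 4.

[47; 2, 18, 2, 94]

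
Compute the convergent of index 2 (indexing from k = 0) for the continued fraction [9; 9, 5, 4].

Using pₖ = aₖpₖ₋₁ + pₖ₋₂, qₖ = aₖqₖ₋₁ + qₖ₋₂ (with p₋₁=1, p₋₂=0, q₋₁=0, q₋₂=1):
  k=0: a=9, p=9, q=1
  k=1: a=9, p=82, q=9
  k=2: a=5, p=419, q=46

419/46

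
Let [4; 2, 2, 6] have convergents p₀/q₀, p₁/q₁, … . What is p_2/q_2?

22/5

Using pₖ = aₖpₖ₋₁ + pₖ₋₂, qₖ = aₖqₖ₋₁ + qₖ₋₂ (with p₋₁=1, p₋₂=0, q₋₁=0, q₋₂=1):
  k=0: a=4, p=4, q=1
  k=1: a=2, p=9, q=2
  k=2: a=2, p=22, q=5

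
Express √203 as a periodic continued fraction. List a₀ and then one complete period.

a₀ = ⌊√203⌋ = 14.
With m₀=0, d₀=1 and mₖ₊₁ = dₖaₖ − mₖ, dₖ₊₁ = (n − mₖ₊₁²)/dₖ, aₖ₊₁ = ⌊(a₀+mₖ₊₁)/dₖ₊₁⌋:
  k=1: m=14, d=7, a=4
  k=2: m=14, d=1, a=28
d=1 and a=2a₀=28 at k=2, so the next step gives (m, d) = (14, 7) again — its k=1 value — and the period has length 2.

[14; 4, 28]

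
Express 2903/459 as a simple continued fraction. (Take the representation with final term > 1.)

[6; 3, 12, 2, 2, 2]

2903 = 6·459 + 149
459 = 3·149 + 12
149 = 12·12 + 5
12 = 2·5 + 2
5 = 2·2 + 1
2 = 2·1 + 0  (stop)
So 2903/459 = [6; 3, 12, 2, 2, 2].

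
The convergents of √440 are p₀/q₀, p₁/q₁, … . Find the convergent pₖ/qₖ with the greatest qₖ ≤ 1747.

36100/1721

√440 = [20; 1, 40, …] (period length 2).
Convergents:
  p_0/q_0 = 20/1
  p_1/q_1 = 21/1
  p_2/q_2 = 860/41
  p_3/q_3 = 881/42
  p_4/q_4 = 36100/1721
  p_5/q_5 = 36981/1763
q_4 = 1721 ≤ 1747 < 1763 = q_5, so the answer is 36100/1721.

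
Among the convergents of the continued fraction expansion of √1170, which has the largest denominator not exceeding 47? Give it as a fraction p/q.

√1170 = [34; 4, 1, 6, 1, 4, 68, …] (period length 6).
Convergents:
  p_0/q_0 = 34/1
  p_1/q_1 = 137/4
  p_2/q_2 = 171/5
  p_3/q_3 = 1163/34
  p_4/q_4 = 1334/39
  p_5/q_5 = 6499/190
q_4 = 39 ≤ 47 < 190 = q_5, so the answer is 1334/39.

1334/39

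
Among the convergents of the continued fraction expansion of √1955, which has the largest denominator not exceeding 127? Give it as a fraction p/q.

√1955 = [44; 4, 1, 1, 1, 4, 88, …] (period length 6).
Convergents:
  p_0/q_0 = 44/1
  p_1/q_1 = 177/4
  p_2/q_2 = 221/5
  p_3/q_3 = 398/9
  p_4/q_4 = 619/14
  p_5/q_5 = 2874/65
  p_6/q_6 = 253531/5734
q_5 = 65 ≤ 127 < 5734 = q_6, so the answer is 2874/65.

2874/65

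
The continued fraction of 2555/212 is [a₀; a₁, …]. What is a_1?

19

2555 = 12·212 + 11   →  a_0 = 12
212 = 19·11 + 3   →  a_1 = 19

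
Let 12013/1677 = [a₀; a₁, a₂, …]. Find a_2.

12013 = 7·1677 + 274   →  a_0 = 7
1677 = 6·274 + 33   →  a_1 = 6
274 = 8·33 + 10   →  a_2 = 8

8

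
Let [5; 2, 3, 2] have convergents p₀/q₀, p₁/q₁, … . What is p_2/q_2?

Using pₖ = aₖpₖ₋₁ + pₖ₋₂, qₖ = aₖqₖ₋₁ + qₖ₋₂ (with p₋₁=1, p₋₂=0, q₋₁=0, q₋₂=1):
  k=0: a=5, p=5, q=1
  k=1: a=2, p=11, q=2
  k=2: a=3, p=38, q=7

38/7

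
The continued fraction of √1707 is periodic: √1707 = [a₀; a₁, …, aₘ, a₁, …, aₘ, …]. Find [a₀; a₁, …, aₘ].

[41; 3, 6, 41, 6, 3, 82]

a₀ = ⌊√1707⌋ = 41.
With m₀=0, d₀=1 and mₖ₊₁ = dₖaₖ − mₖ, dₖ₊₁ = (n − mₖ₊₁²)/dₖ, aₖ₊₁ = ⌊(a₀+mₖ₊₁)/dₖ₊₁⌋:
  k=1: m=41, d=26, a=3
  k=2: m=37, d=13, a=6
  k=3: m=41, d=2, a=41
  k=4: m=41, d=13, a=6
  k=5: m=37, d=26, a=3
  k=6: m=41, d=1, a=82
d=1 and a=2a₀=82 at k=6, so the next step gives (m, d) = (41, 26) again — its k=1 value — and the period has length 6.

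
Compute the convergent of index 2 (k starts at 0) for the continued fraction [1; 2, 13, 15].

Using pₖ = aₖpₖ₋₁ + pₖ₋₂, qₖ = aₖqₖ₋₁ + qₖ₋₂ (with p₋₁=1, p₋₂=0, q₋₁=0, q₋₂=1):
  k=0: a=1, p=1, q=1
  k=1: a=2, p=3, q=2
  k=2: a=13, p=40, q=27

40/27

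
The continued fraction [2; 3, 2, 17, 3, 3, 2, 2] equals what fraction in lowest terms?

15896/6951

Fold from the inside: start with 2/1.
  2 + 1/2 = 5/2
  3 + 2/5 = 17/5
  3 + 5/17 = 56/17
  17 + 17/56 = 969/56
  2 + 56/969 = 1994/969
  3 + 969/1994 = 6951/1994
  2 + 1994/6951 = 15896/6951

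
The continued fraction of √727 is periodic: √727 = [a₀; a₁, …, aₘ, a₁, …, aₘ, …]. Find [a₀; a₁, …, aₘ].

[26; 1, 25, 1, 52]

a₀ = ⌊√727⌋ = 26.
With m₀=0, d₀=1 and mₖ₊₁ = dₖaₖ − mₖ, dₖ₊₁ = (n − mₖ₊₁²)/dₖ, aₖ₊₁ = ⌊(a₀+mₖ₊₁)/dₖ₊₁⌋:
  k=1: m=26, d=51, a=1
  k=2: m=25, d=2, a=25
  k=3: m=25, d=51, a=1
  k=4: m=26, d=1, a=52
d=1 and a=2a₀=52 at k=4, so the next step gives (m, d) = (26, 51) again — its k=1 value — and the period has length 4.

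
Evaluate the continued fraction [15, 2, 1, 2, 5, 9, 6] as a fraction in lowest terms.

37093/2413

Fold from the inside: start with 6/1.
  9 + 1/6 = 55/6
  5 + 6/55 = 281/55
  2 + 55/281 = 617/281
  1 + 281/617 = 898/617
  2 + 617/898 = 2413/898
  15 + 898/2413 = 37093/2413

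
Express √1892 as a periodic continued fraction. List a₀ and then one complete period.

a₀ = ⌊√1892⌋ = 43.
With m₀=0, d₀=1 and mₖ₊₁ = dₖaₖ − mₖ, dₖ₊₁ = (n − mₖ₊₁²)/dₖ, aₖ₊₁ = ⌊(a₀+mₖ₊₁)/dₖ₊₁⌋:
  k=1: m=43, d=43, a=2
  k=2: m=43, d=1, a=86
d=1 and a=2a₀=86 at k=2, so the next step gives (m, d) = (43, 43) again — its k=1 value — and the period has length 2.

[43; 2, 86]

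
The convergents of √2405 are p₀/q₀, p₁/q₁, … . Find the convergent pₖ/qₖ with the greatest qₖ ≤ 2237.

58898/1201

√2405 = [49; 24, 1, 1, 24, 98, …] (period length 5).
Convergents:
  p_0/q_0 = 49/1
  p_1/q_1 = 1177/24
  p_2/q_2 = 1226/25
  p_3/q_3 = 2403/49
  p_4/q_4 = 58898/1201
  p_5/q_5 = 5774407/117747
q_4 = 1201 ≤ 2237 < 117747 = q_5, so the answer is 58898/1201.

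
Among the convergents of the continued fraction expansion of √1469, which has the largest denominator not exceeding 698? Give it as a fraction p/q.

√1469 = [38; 3, 18, 1, 4, 1, 18, 3, 76, …] (period length 8).
Convergents:
  p_0/q_0 = 38/1
  p_1/q_1 = 115/3
  p_2/q_2 = 2108/55
  p_3/q_3 = 2223/58
  p_4/q_4 = 11000/287
  p_5/q_5 = 13223/345
  p_6/q_6 = 249014/6497
q_5 = 345 ≤ 698 < 6497 = q_6, so the answer is 13223/345.

13223/345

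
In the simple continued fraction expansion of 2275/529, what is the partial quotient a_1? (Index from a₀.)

3

2275 = 4·529 + 159   →  a_0 = 4
529 = 3·159 + 52   →  a_1 = 3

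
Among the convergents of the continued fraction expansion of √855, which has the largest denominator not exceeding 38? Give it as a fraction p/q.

731/25

√855 = [29; 4, 6, 4, 58, …] (period length 4).
Convergents:
  p_0/q_0 = 29/1
  p_1/q_1 = 117/4
  p_2/q_2 = 731/25
  p_3/q_3 = 3041/104
q_2 = 25 ≤ 38 < 104 = q_3, so the answer is 731/25.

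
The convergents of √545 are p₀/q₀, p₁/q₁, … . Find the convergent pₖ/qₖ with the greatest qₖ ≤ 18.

√545 = [23; 2, 1, 8, 1, 2, 46, …] (period length 6).
Convergents:
  p_0/q_0 = 23/1
  p_1/q_1 = 47/2
  p_2/q_2 = 70/3
  p_3/q_3 = 607/26
q_2 = 3 ≤ 18 < 26 = q_3, so the answer is 70/3.

70/3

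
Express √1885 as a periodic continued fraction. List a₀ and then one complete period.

[43; 2, 2, 2, 86]

a₀ = ⌊√1885⌋ = 43.
With m₀=0, d₀=1 and mₖ₊₁ = dₖaₖ − mₖ, dₖ₊₁ = (n − mₖ₊₁²)/dₖ, aₖ₊₁ = ⌊(a₀+mₖ₊₁)/dₖ₊₁⌋:
  k=1: m=43, d=36, a=2
  k=2: m=29, d=29, a=2
  k=3: m=29, d=36, a=2
  k=4: m=43, d=1, a=86
d=1 and a=2a₀=86 at k=4, so the next step gives (m, d) = (43, 36) again — its k=1 value — and the period has length 4.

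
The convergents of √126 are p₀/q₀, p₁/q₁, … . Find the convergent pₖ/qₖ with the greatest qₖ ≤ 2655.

9979/889

√126 = [11; 4, 2, 4, 22, …] (period length 4).
Convergents:
  p_0/q_0 = 11/1
  p_1/q_1 = 45/4
  p_2/q_2 = 101/9
  p_3/q_3 = 449/40
  p_4/q_4 = 9979/889
  p_5/q_5 = 40365/3596
q_4 = 889 ≤ 2655 < 3596 = q_5, so the answer is 9979/889.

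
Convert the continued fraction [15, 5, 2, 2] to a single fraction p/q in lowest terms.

410/27

Fold from the inside: start with 2/1.
  2 + 1/2 = 5/2
  5 + 2/5 = 27/5
  15 + 5/27 = 410/27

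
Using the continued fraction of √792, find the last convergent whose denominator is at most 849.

11060/393

√792 = [28; 7, 56, …] (period length 2).
Convergents:
  p_0/q_0 = 28/1
  p_1/q_1 = 197/7
  p_2/q_2 = 11060/393
  p_3/q_3 = 77617/2758
q_2 = 393 ≤ 849 < 2758 = q_3, so the answer is 11060/393.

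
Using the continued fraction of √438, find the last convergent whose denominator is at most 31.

√438 = [20; 1, 12, 1, 40, …] (period length 4).
Convergents:
  p_0/q_0 = 20/1
  p_1/q_1 = 21/1
  p_2/q_2 = 272/13
  p_3/q_3 = 293/14
  p_4/q_4 = 11992/573
q_3 = 14 ≤ 31 < 573 = q_4, so the answer is 293/14.

293/14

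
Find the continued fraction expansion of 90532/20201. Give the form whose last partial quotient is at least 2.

[4; 2, 13, 17, 3, 14]

90532 = 4*20201 + 9728
20201 = 2*9728 + 745
9728 = 13*745 + 43
745 = 17*43 + 14
43 = 3*14 + 1
14 = 14*1 + 0  (stop)
So 90532/20201 = [4; 2, 13, 17, 3, 14].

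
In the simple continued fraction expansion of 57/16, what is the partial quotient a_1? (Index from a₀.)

1

57 = 3·16 + 9   →  a_0 = 3
16 = 1·9 + 7   →  a_1 = 1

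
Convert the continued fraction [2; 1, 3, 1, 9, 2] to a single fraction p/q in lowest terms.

288/103

Fold from the inside: start with 2/1.
  9 + 1/2 = 19/2
  1 + 2/19 = 21/19
  3 + 19/21 = 82/21
  1 + 21/82 = 103/82
  2 + 82/103 = 288/103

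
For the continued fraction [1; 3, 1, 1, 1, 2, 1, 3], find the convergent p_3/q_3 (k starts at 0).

Using pₖ = aₖpₖ₋₁ + pₖ₋₂, qₖ = aₖqₖ₋₁ + qₖ₋₂ (with p₋₁=1, p₋₂=0, q₋₁=0, q₋₂=1):
  k=0: a=1, p=1, q=1
  k=1: a=3, p=4, q=3
  k=2: a=1, p=5, q=4
  k=3: a=1, p=9, q=7

9/7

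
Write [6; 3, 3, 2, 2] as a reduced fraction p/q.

353/56

Fold from the inside: start with 2/1.
  2 + 1/2 = 5/2
  3 + 2/5 = 17/5
  3 + 5/17 = 56/17
  6 + 17/56 = 353/56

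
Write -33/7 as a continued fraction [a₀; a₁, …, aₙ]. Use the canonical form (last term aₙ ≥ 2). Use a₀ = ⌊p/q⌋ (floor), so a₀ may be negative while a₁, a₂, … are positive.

[-5; 3, 2]

-33 = -5*7 + 2
7 = 3*2 + 1
2 = 2*1 + 0  (stop)
So -33/7 = [-5; 3, 2].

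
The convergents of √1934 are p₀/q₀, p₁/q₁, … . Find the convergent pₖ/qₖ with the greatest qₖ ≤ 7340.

170236/3871

√1934 = [43; 1, 42, 1, 86, …] (period length 4).
Convergents:
  p_0/q_0 = 43/1
  p_1/q_1 = 44/1
  p_2/q_2 = 1891/43
  p_3/q_3 = 1935/44
  p_4/q_4 = 168301/3827
  p_5/q_5 = 170236/3871
  p_6/q_6 = 7318213/166409
q_5 = 3871 ≤ 7340 < 166409 = q_6, so the answer is 170236/3871.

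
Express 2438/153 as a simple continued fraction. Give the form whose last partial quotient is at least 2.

2438 = 15·153 + 143
153 = 1·143 + 10
143 = 14·10 + 3
10 = 3·3 + 1
3 = 3·1 + 0  (stop)
So 2438/153 = [15; 1, 14, 3, 3].

[15; 1, 14, 3, 3]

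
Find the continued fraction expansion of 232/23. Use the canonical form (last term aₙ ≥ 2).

[10; 11, 2]

232 = 10×23 + 2
23 = 11×2 + 1
2 = 2×1 + 0  (stop)
So 232/23 = [10; 11, 2].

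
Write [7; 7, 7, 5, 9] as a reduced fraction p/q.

Using pₖ = aₖpₖ₋₁ + pₖ₋₂ and qₖ = aₖqₖ₋₁ + qₖ₋₂:
  k=0: a=7, p=7, q=1
  k=1: a=7, p=50, q=7
  k=2: a=7, p=357, q=50
  k=3: a=5, p=1835, q=257
  k=4: a=9, p=16872, q=2363

16872/2363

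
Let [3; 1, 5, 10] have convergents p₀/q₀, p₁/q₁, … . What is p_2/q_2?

Using pₖ = aₖpₖ₋₁ + pₖ₋₂, qₖ = aₖqₖ₋₁ + qₖ₋₂ (with p₋₁=1, p₋₂=0, q₋₁=0, q₋₂=1):
  k=0: a=3, p=3, q=1
  k=1: a=1, p=4, q=1
  k=2: a=5, p=23, q=6

23/6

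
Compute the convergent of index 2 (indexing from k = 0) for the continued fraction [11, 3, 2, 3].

Using pₖ = aₖpₖ₋₁ + pₖ₋₂, qₖ = aₖqₖ₋₁ + qₖ₋₂ (with p₋₁=1, p₋₂=0, q₋₁=0, q₋₂=1):
  k=0: a=11, p=11, q=1
  k=1: a=3, p=34, q=3
  k=2: a=2, p=79, q=7

79/7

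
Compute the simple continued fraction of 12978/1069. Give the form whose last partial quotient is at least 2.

[12; 7, 7, 1, 8, 2]

12978 = 12*1069 + 150
1069 = 7*150 + 19
150 = 7*19 + 17
19 = 1*17 + 2
17 = 8*2 + 1
2 = 2*1 + 0  (stop)
So 12978/1069 = [12; 7, 7, 1, 8, 2].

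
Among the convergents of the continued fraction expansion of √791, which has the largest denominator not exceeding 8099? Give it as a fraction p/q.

√791 = [28; 8, 56, …] (period length 2).
Convergents:
  p_0/q_0 = 28/1
  p_1/q_1 = 225/8
  p_2/q_2 = 12628/449
  p_3/q_3 = 101249/3600
  p_4/q_4 = 5682572/202049
q_3 = 3600 ≤ 8099 < 202049 = q_4, so the answer is 101249/3600.

101249/3600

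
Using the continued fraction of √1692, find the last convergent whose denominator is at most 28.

√1692 = [41; 7, 2, 7, 82, …] (period length 4).
Convergents:
  p_0/q_0 = 41/1
  p_1/q_1 = 288/7
  p_2/q_2 = 617/15
  p_3/q_3 = 4607/112
q_2 = 15 ≤ 28 < 112 = q_3, so the answer is 617/15.

617/15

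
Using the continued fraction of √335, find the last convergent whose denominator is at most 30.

183/10

√335 = [18; 3, 3, 3, 36, …] (period length 4).
Convergents:
  p_0/q_0 = 18/1
  p_1/q_1 = 55/3
  p_2/q_2 = 183/10
  p_3/q_3 = 604/33
q_2 = 10 ≤ 30 < 33 = q_3, so the answer is 183/10.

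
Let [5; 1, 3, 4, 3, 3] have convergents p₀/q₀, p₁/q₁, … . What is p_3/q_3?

Using pₖ = aₖpₖ₋₁ + pₖ₋₂, qₖ = aₖqₖ₋₁ + qₖ₋₂ (with p₋₁=1, p₋₂=0, q₋₁=0, q₋₂=1):
  k=0: a=5, p=5, q=1
  k=1: a=1, p=6, q=1
  k=2: a=3, p=23, q=4
  k=3: a=4, p=98, q=17

98/17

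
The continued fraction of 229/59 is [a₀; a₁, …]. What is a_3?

2

229 = 3·59 + 52   →  a_0 = 3
59 = 1·52 + 7   →  a_1 = 1
52 = 7·7 + 3   →  a_2 = 7
7 = 2·3 + 1   →  a_3 = 2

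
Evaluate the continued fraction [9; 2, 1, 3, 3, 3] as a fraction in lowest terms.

1114/119

Using pₖ = aₖpₖ₋₁ + pₖ₋₂ and qₖ = aₖqₖ₋₁ + qₖ₋₂:
  k=0: a=9, p=9, q=1
  k=1: a=2, p=19, q=2
  k=2: a=1, p=28, q=3
  k=3: a=3, p=103, q=11
  k=4: a=3, p=337, q=36
  k=5: a=3, p=1114, q=119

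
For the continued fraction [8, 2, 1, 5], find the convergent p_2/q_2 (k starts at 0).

25/3

Using pₖ = aₖpₖ₋₁ + pₖ₋₂, qₖ = aₖqₖ₋₁ + qₖ₋₂ (with p₋₁=1, p₋₂=0, q₋₁=0, q₋₂=1):
  k=0: a=8, p=8, q=1
  k=1: a=2, p=17, q=2
  k=2: a=1, p=25, q=3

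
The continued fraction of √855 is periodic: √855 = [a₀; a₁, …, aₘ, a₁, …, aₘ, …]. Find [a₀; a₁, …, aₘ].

[29; 4, 6, 4, 58]

a₀ = ⌊√855⌋ = 29.
With m₀=0, d₀=1 and mₖ₊₁ = dₖaₖ − mₖ, dₖ₊₁ = (n − mₖ₊₁²)/dₖ, aₖ₊₁ = ⌊(a₀+mₖ₊₁)/dₖ₊₁⌋:
  k=1: m=29, d=14, a=4
  k=2: m=27, d=9, a=6
  k=3: m=27, d=14, a=4
  k=4: m=29, d=1, a=58
d=1 and a=2a₀=58 at k=4, so the next step gives (m, d) = (29, 14) again — its k=1 value — and the period has length 4.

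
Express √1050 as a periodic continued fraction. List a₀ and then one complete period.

a₀ = ⌊√1050⌋ = 32.
With m₀=0, d₀=1 and mₖ₊₁ = dₖaₖ − mₖ, dₖ₊₁ = (n − mₖ₊₁²)/dₖ, aₖ₊₁ = ⌊(a₀+mₖ₊₁)/dₖ₊₁⌋:
  k=1: m=32, d=26, a=2
  k=2: m=20, d=25, a=2
  k=3: m=30, d=6, a=10
  k=4: m=30, d=25, a=2
  k=5: m=20, d=26, a=2
  k=6: m=32, d=1, a=64
d=1 and a=2a₀=64 at k=6, so the next step gives (m, d) = (32, 26) again — its k=1 value — and the period has length 6.

[32; 2, 2, 10, 2, 2, 64]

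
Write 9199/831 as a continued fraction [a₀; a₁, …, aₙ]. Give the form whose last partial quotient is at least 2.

[11; 14, 3, 19]

9199 = 11*831 + 58
831 = 14*58 + 19
58 = 3*19 + 1
19 = 19*1 + 0  (stop)
So 9199/831 = [11; 14, 3, 19].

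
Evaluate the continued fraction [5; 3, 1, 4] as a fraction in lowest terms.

100/19

Using pₖ = aₖpₖ₋₁ + pₖ₋₂ and qₖ = aₖqₖ₋₁ + qₖ₋₂:
  k=0: a=5, p=5, q=1
  k=1: a=3, p=16, q=3
  k=2: a=1, p=21, q=4
  k=3: a=4, p=100, q=19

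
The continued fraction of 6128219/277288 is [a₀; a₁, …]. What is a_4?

12

6128219 = 22·277288 + 27883   →  a_0 = 22
277288 = 9·27883 + 26341   →  a_1 = 9
27883 = 1·26341 + 1542   →  a_2 = 1
26341 = 17·1542 + 127   →  a_3 = 17
1542 = 12·127 + 18   →  a_4 = 12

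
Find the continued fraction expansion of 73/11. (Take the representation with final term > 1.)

73 = 6*11 + 7
11 = 1*7 + 4
7 = 1*4 + 3
4 = 1*3 + 1
3 = 3*1 + 0  (stop)
So 73/11 = [6; 1, 1, 1, 3].

[6; 1, 1, 1, 3]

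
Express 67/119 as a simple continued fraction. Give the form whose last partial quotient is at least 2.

67 = 0×119 + 67
119 = 1×67 + 52
67 = 1×52 + 15
52 = 3×15 + 7
15 = 2×7 + 1
7 = 7×1 + 0  (stop)
So 67/119 = [0; 1, 1, 3, 2, 7].

[0; 1, 1, 3, 2, 7]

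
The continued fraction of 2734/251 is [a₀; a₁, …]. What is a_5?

1

2734 = 10·251 + 224   →  a_0 = 10
251 = 1·224 + 27   →  a_1 = 1
224 = 8·27 + 8   →  a_2 = 8
27 = 3·8 + 3   →  a_3 = 3
8 = 2·3 + 2   →  a_4 = 2
3 = 1·2 + 1   →  a_5 = 1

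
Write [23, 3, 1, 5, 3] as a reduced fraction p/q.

1698/73

Fold from the inside: start with 3/1.
  5 + 1/3 = 16/3
  1 + 3/16 = 19/16
  3 + 16/19 = 73/19
  23 + 19/73 = 1698/73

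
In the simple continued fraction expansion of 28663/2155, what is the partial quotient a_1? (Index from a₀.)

3

28663 = 13·2155 + 648   →  a_0 = 13
2155 = 3·648 + 211   →  a_1 = 3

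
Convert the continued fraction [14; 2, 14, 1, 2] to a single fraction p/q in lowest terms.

1318/91

Using pₖ = aₖpₖ₋₁ + pₖ₋₂ and qₖ = aₖqₖ₋₁ + qₖ₋₂:
  k=0: a=14, p=14, q=1
  k=1: a=2, p=29, q=2
  k=2: a=14, p=420, q=29
  k=3: a=1, p=449, q=31
  k=4: a=2, p=1318, q=91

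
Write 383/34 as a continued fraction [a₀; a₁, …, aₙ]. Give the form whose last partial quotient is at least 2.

[11; 3, 1, 3, 2]

383 = 11·34 + 9
34 = 3·9 + 7
9 = 1·7 + 2
7 = 3·2 + 1
2 = 2·1 + 0  (stop)
So 383/34 = [11; 3, 1, 3, 2].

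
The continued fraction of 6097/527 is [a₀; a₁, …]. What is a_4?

9

6097 = 11·527 + 300   →  a_0 = 11
527 = 1·300 + 227   →  a_1 = 1
300 = 1·227 + 73   →  a_2 = 1
227 = 3·73 + 8   →  a_3 = 3
73 = 9·8 + 1   →  a_4 = 9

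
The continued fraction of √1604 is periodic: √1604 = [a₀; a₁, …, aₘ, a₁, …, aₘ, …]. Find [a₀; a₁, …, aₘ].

a₀ = ⌊√1604⌋ = 40.
With m₀=0, d₀=1 and mₖ₊₁ = dₖaₖ − mₖ, dₖ₊₁ = (n − mₖ₊₁²)/dₖ, aₖ₊₁ = ⌊(a₀+mₖ₊₁)/dₖ₊₁⌋:
  k=1: m=40, d=4, a=20
  k=2: m=40, d=1, a=80
d=1 and a=2a₀=80 at k=2, so the next step gives (m, d) = (40, 4) again — its k=1 value — and the period has length 2.

[40; 20, 80]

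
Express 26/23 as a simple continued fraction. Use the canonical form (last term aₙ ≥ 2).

26 = 1·23 + 3
23 = 7·3 + 2
3 = 1·2 + 1
2 = 2·1 + 0  (stop)
So 26/23 = [1; 7, 1, 2].

[1; 7, 1, 2]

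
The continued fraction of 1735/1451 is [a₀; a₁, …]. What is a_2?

9

1735 = 1·1451 + 284   →  a_0 = 1
1451 = 5·284 + 31   →  a_1 = 5
284 = 9·31 + 5   →  a_2 = 9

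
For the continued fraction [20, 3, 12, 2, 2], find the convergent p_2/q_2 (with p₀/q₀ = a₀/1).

Using pₖ = aₖpₖ₋₁ + pₖ₋₂, qₖ = aₖqₖ₋₁ + qₖ₋₂ (with p₋₁=1, p₋₂=0, q₋₁=0, q₋₂=1):
  k=0: a=20, p=20, q=1
  k=1: a=3, p=61, q=3
  k=2: a=12, p=752, q=37

752/37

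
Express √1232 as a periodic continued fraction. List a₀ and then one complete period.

[35; 10, 70]

a₀ = ⌊√1232⌋ = 35.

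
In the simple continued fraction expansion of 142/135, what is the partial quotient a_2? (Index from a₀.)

142 = 1·135 + 7   →  a_0 = 1
135 = 19·7 + 2   →  a_1 = 19
7 = 3·2 + 1   →  a_2 = 3

3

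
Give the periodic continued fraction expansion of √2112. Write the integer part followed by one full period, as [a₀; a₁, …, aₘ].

a₀ = ⌊√2112⌋ = 45.

[45; 1, 21, 1, 90]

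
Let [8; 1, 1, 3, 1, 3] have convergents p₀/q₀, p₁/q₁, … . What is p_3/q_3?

60/7

Using pₖ = aₖpₖ₋₁ + pₖ₋₂, qₖ = aₖqₖ₋₁ + qₖ₋₂ (with p₋₁=1, p₋₂=0, q₋₁=0, q₋₂=1):
  k=0: a=8, p=8, q=1
  k=1: a=1, p=9, q=1
  k=2: a=1, p=17, q=2
  k=3: a=3, p=60, q=7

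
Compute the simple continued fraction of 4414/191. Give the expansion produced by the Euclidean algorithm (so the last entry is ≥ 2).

[23; 9, 10, 2]

4414 = 23*191 + 21
191 = 9*21 + 2
21 = 10*2 + 1
2 = 2*1 + 0  (stop)
So 4414/191 = [23; 9, 10, 2].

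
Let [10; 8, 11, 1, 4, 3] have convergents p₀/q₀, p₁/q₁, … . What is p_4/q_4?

4829/477

Using pₖ = aₖpₖ₋₁ + pₖ₋₂, qₖ = aₖqₖ₋₁ + qₖ₋₂ (with p₋₁=1, p₋₂=0, q₋₁=0, q₋₂=1):
  k=0: a=10, p=10, q=1
  k=1: a=8, p=81, q=8
  k=2: a=11, p=901, q=89
  k=3: a=1, p=982, q=97
  k=4: a=4, p=4829, q=477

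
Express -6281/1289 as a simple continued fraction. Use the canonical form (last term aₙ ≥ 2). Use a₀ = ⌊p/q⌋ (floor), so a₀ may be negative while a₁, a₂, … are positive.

-6281 = -5·1289 + 164
1289 = 7·164 + 141
164 = 1·141 + 23
141 = 6·23 + 3
23 = 7·3 + 2
3 = 1·2 + 1
2 = 2·1 + 0  (stop)
So -6281/1289 = [-5; 7, 1, 6, 7, 1, 2].

[-5; 7, 1, 6, 7, 1, 2]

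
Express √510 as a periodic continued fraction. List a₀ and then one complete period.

a₀ = ⌊√510⌋ = 22.

[22; 1, 1, 2, 1, 1, 44]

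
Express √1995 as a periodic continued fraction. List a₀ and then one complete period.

[44; 1, 1, 1, 88]

a₀ = ⌊√1995⌋ = 44.
With m₀=0, d₀=1 and mₖ₊₁ = dₖaₖ − mₖ, dₖ₊₁ = (n − mₖ₊₁²)/dₖ, aₖ₊₁ = ⌊(a₀+mₖ₊₁)/dₖ₊₁⌋:
  k=1: m=44, d=59, a=1
  k=2: m=15, d=30, a=1
  k=3: m=15, d=59, a=1
  k=4: m=44, d=1, a=88
d=1 and a=2a₀=88 at k=4, so the next step gives (m, d) = (44, 59) again — its k=1 value — and the period has length 4.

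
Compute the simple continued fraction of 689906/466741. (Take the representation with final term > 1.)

689906 = 1·466741 + 223165
466741 = 2·223165 + 20411
223165 = 10·20411 + 19055
20411 = 1·19055 + 1356
19055 = 14·1356 + 71
1356 = 19·71 + 7
71 = 10·7 + 1
7 = 7·1 + 0  (stop)
So 689906/466741 = [1; 2, 10, 1, 14, 19, 10, 7].

[1; 2, 10, 1, 14, 19, 10, 7]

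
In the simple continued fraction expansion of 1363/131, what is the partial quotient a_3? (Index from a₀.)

8

1363 = 10·131 + 53   →  a_0 = 10
131 = 2·53 + 25   →  a_1 = 2
53 = 2·25 + 3   →  a_2 = 2
25 = 8·3 + 1   →  a_3 = 8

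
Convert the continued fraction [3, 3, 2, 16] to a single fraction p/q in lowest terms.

Fold from the inside: start with 16/1.
  2 + 1/16 = 33/16
  3 + 16/33 = 115/33
  3 + 33/115 = 378/115

378/115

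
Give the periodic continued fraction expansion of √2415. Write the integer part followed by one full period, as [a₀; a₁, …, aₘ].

a₀ = ⌊√2415⌋ = 49.
With m₀=0, d₀=1 and mₖ₊₁ = dₖaₖ − mₖ, dₖ₊₁ = (n − mₖ₊₁²)/dₖ, aₖ₊₁ = ⌊(a₀+mₖ₊₁)/dₖ₊₁⌋:
  k=1: m=49, d=14, a=7
  k=2: m=49, d=1, a=98
d=1 and a=2a₀=98 at k=2, so the next step gives (m, d) = (49, 14) again — its k=1 value — and the period has length 2.

[49; 7, 98]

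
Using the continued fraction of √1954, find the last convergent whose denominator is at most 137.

2166/49

√1954 = [44; 4, 1, 9, 44, 9, 1, 4, 88, …] (period length 8).
Convergents:
  p_0/q_0 = 44/1
  p_1/q_1 = 177/4
  p_2/q_2 = 221/5
  p_3/q_3 = 2166/49
  p_4/q_4 = 95525/2161
q_3 = 49 ≤ 137 < 2161 = q_4, so the answer is 2166/49.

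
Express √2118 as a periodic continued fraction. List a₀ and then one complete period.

a₀ = ⌊√2118⌋ = 46.
With m₀=0, d₀=1 and mₖ₊₁ = dₖaₖ − mₖ, dₖ₊₁ = (n − mₖ₊₁²)/dₖ, aₖ₊₁ = ⌊(a₀+mₖ₊₁)/dₖ₊₁⌋:
  k=1: m=46, d=2, a=46
  k=2: m=46, d=1, a=92
d=1 and a=2a₀=92 at k=2, so the next step gives (m, d) = (46, 2) again — its k=1 value — and the period has length 2.

[46; 46, 92]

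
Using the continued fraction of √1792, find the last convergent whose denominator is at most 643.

√1792 = [42; 3, 84, …] (period length 2).
Convergents:
  p_0/q_0 = 42/1
  p_1/q_1 = 127/3
  p_2/q_2 = 10710/253
  p_3/q_3 = 32257/762
q_2 = 253 ≤ 643 < 762 = q_3, so the answer is 10710/253.

10710/253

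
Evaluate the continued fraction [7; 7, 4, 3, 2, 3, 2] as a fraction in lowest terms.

Fold from the inside: start with 2/1.
  3 + 1/2 = 7/2
  2 + 2/7 = 16/7
  3 + 7/16 = 55/16
  4 + 16/55 = 236/55
  7 + 55/236 = 1707/236
  7 + 236/1707 = 12185/1707

12185/1707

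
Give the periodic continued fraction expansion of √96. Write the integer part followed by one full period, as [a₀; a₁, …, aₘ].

a₀ = ⌊√96⌋ = 9.
With m₀=0, d₀=1 and mₖ₊₁ = dₖaₖ − mₖ, dₖ₊₁ = (n − mₖ₊₁²)/dₖ, aₖ₊₁ = ⌊(a₀+mₖ₊₁)/dₖ₊₁⌋:
  k=1: m=9, d=15, a=1
  k=2: m=6, d=4, a=3
  k=3: m=6, d=15, a=1
  k=4: m=9, d=1, a=18
d=1 and a=2a₀=18 at k=4, so the next step gives (m, d) = (9, 15) again — its k=1 value — and the period has length 4.

[9; 1, 3, 1, 18]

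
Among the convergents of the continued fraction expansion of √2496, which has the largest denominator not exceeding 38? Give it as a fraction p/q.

1249/25

√2496 = [49; 1, 23, 1, 98, …] (period length 4).
Convergents:
  p_0/q_0 = 49/1
  p_1/q_1 = 50/1
  p_2/q_2 = 1199/24
  p_3/q_3 = 1249/25
  p_4/q_4 = 123601/2474
q_3 = 25 ≤ 38 < 2474 = q_4, so the answer is 1249/25.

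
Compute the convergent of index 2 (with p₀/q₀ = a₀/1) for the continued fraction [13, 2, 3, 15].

94/7

Using pₖ = aₖpₖ₋₁ + pₖ₋₂, qₖ = aₖqₖ₋₁ + qₖ₋₂ (with p₋₁=1, p₋₂=0, q₋₁=0, q₋₂=1):
  k=0: a=13, p=13, q=1
  k=1: a=2, p=27, q=2
  k=2: a=3, p=94, q=7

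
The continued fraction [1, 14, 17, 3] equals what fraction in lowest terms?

783/731

Fold from the inside: start with 3/1.
  17 + 1/3 = 52/3
  14 + 3/52 = 731/52
  1 + 52/731 = 783/731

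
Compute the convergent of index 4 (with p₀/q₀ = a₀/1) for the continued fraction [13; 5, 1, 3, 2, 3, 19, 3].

Using pₖ = aₖpₖ₋₁ + pₖ₋₂, qₖ = aₖqₖ₋₁ + qₖ₋₂ (with p₋₁=1, p₋₂=0, q₋₁=0, q₋₂=1):
  k=0: a=13, p=13, q=1
  k=1: a=5, p=66, q=5
  k=2: a=1, p=79, q=6
  k=3: a=3, p=303, q=23
  k=4: a=2, p=685, q=52

685/52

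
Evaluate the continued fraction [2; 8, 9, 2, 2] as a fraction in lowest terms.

Using pₖ = aₖpₖ₋₁ + pₖ₋₂ and qₖ = aₖqₖ₋₁ + qₖ₋₂:
  k=0: a=2, p=2, q=1
  k=1: a=8, p=17, q=8
  k=2: a=9, p=155, q=73
  k=3: a=2, p=327, q=154
  k=4: a=2, p=809, q=381

809/381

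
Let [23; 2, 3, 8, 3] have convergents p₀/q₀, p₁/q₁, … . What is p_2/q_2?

164/7

Using pₖ = aₖpₖ₋₁ + pₖ₋₂, qₖ = aₖqₖ₋₁ + qₖ₋₂ (with p₋₁=1, p₋₂=0, q₋₁=0, q₋₂=1):
  k=0: a=23, p=23, q=1
  k=1: a=2, p=47, q=2
  k=2: a=3, p=164, q=7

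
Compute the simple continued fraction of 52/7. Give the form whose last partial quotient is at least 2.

[7; 2, 3]

52 = 7·7 + 3
7 = 2·3 + 1
3 = 3·1 + 0  (stop)
So 52/7 = [7; 2, 3].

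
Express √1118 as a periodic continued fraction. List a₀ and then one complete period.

[33; 2, 3, 2, 3, 2, 66]

a₀ = ⌊√1118⌋ = 33.
With m₀=0, d₀=1 and mₖ₊₁ = dₖaₖ − mₖ, dₖ₊₁ = (n − mₖ₊₁²)/dₖ, aₖ₊₁ = ⌊(a₀+mₖ₊₁)/dₖ₊₁⌋:
  k=1: m=33, d=29, a=2
  k=2: m=25, d=17, a=3
  k=3: m=26, d=26, a=2
  k=4: m=26, d=17, a=3
  k=5: m=25, d=29, a=2
  k=6: m=33, d=1, a=66
d=1 and a=2a₀=66 at k=6, so the next step gives (m, d) = (33, 29) again — its k=1 value — and the period has length 6.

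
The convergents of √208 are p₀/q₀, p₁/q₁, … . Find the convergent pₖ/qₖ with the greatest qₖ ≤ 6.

√208 = [14; 2, 2, 1, 2, 2, 28, …] (period length 6).
Convergents:
  p_0/q_0 = 14/1
  p_1/q_1 = 29/2
  p_2/q_2 = 72/5
  p_3/q_3 = 101/7
q_2 = 5 ≤ 6 < 7 = q_3, so the answer is 72/5.

72/5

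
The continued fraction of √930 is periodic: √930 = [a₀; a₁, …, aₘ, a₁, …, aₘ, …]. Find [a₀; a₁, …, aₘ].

[30; 2, 60]

a₀ = ⌊√930⌋ = 30.
With m₀=0, d₀=1 and mₖ₊₁ = dₖaₖ − mₖ, dₖ₊₁ = (n − mₖ₊₁²)/dₖ, aₖ₊₁ = ⌊(a₀+mₖ₊₁)/dₖ₊₁⌋:
  k=1: m=30, d=30, a=2
  k=2: m=30, d=1, a=60
d=1 and a=2a₀=60 at k=2, so the next step gives (m, d) = (30, 30) again — its k=1 value — and the period has length 2.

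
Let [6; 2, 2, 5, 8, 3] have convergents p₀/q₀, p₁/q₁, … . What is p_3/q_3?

Using pₖ = aₖpₖ₋₁ + pₖ₋₂, qₖ = aₖqₖ₋₁ + qₖ₋₂ (with p₋₁=1, p₋₂=0, q₋₁=0, q₋₂=1):
  k=0: a=6, p=6, q=1
  k=1: a=2, p=13, q=2
  k=2: a=2, p=32, q=5
  k=3: a=5, p=173, q=27

173/27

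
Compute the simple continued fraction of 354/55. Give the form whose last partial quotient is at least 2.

354 = 6·55 + 24
55 = 2·24 + 7
24 = 3·7 + 3
7 = 2·3 + 1
3 = 3·1 + 0  (stop)
So 354/55 = [6; 2, 3, 2, 3].

[6; 2, 3, 2, 3]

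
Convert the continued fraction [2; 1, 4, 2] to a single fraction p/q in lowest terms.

Fold from the inside: start with 2/1.
  4 + 1/2 = 9/2
  1 + 2/9 = 11/9
  2 + 9/11 = 31/11

31/11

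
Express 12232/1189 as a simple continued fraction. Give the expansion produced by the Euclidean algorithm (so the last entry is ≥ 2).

[10; 3, 2, 10, 5, 3]

12232 = 10×1189 + 342
1189 = 3×342 + 163
342 = 2×163 + 16
163 = 10×16 + 3
16 = 5×3 + 1
3 = 3×1 + 0  (stop)
So 12232/1189 = [10; 3, 2, 10, 5, 3].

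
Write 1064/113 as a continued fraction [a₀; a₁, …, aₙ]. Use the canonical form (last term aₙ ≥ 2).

[9; 2, 2, 2, 9]

1064 = 9·113 + 47
113 = 2·47 + 19
47 = 2·19 + 9
19 = 2·9 + 1
9 = 9·1 + 0  (stop)
So 1064/113 = [9; 2, 2, 2, 9].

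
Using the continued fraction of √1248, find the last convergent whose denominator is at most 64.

√1248 = [35; 3, 17, 3, 70, …] (period length 4).
Convergents:
  p_0/q_0 = 35/1
  p_1/q_1 = 106/3
  p_2/q_2 = 1837/52
  p_3/q_3 = 5617/159
q_2 = 52 ≤ 64 < 159 = q_3, so the answer is 1837/52.

1837/52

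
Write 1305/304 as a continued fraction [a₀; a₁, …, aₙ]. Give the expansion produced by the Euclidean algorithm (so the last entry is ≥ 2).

[4; 3, 2, 2, 2, 7]

1305 = 4×304 + 89
304 = 3×89 + 37
89 = 2×37 + 15
37 = 2×15 + 7
15 = 2×7 + 1
7 = 7×1 + 0  (stop)
So 1305/304 = [4; 3, 2, 2, 2, 7].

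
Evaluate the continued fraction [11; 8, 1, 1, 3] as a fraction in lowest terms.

Fold from the inside: start with 3/1.
  1 + 1/3 = 4/3
  1 + 3/4 = 7/4
  8 + 4/7 = 60/7
  11 + 7/60 = 667/60

667/60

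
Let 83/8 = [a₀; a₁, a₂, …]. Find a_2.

83 = 10·8 + 3   →  a_0 = 10
8 = 2·3 + 2   →  a_1 = 2
3 = 1·2 + 1   →  a_2 = 1

1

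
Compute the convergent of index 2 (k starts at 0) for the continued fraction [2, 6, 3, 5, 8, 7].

41/19

Using pₖ = aₖpₖ₋₁ + pₖ₋₂, qₖ = aₖqₖ₋₁ + qₖ₋₂ (with p₋₁=1, p₋₂=0, q₋₁=0, q₋₂=1):
  k=0: a=2, p=2, q=1
  k=1: a=6, p=13, q=6
  k=2: a=3, p=41, q=19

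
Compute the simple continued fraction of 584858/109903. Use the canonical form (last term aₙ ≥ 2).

[5; 3, 9, 8, 8, 4, 2, 6]

584858 = 5×109903 + 35343
109903 = 3×35343 + 3874
35343 = 9×3874 + 477
3874 = 8×477 + 58
477 = 8×58 + 13
58 = 4×13 + 6
13 = 2×6 + 1
6 = 6×1 + 0  (stop)
So 584858/109903 = [5; 3, 9, 8, 8, 4, 2, 6].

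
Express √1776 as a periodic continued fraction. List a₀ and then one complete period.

[42; 7, 84]

a₀ = ⌊√1776⌋ = 42.
With m₀=0, d₀=1 and mₖ₊₁ = dₖaₖ − mₖ, dₖ₊₁ = (n − mₖ₊₁²)/dₖ, aₖ₊₁ = ⌊(a₀+mₖ₊₁)/dₖ₊₁⌋:
  k=1: m=42, d=12, a=7
  k=2: m=42, d=1, a=84
d=1 and a=2a₀=84 at k=2, so the next step gives (m, d) = (42, 12) again — its k=1 value — and the period has length 2.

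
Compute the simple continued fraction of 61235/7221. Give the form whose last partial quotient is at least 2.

[8; 2, 12, 12, 2, 11]

61235 = 8·7221 + 3467
7221 = 2·3467 + 287
3467 = 12·287 + 23
287 = 12·23 + 11
23 = 2·11 + 1
11 = 11·1 + 0  (stop)
So 61235/7221 = [8; 2, 12, 12, 2, 11].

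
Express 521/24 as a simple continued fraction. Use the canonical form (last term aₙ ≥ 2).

521 = 21×24 + 17
24 = 1×17 + 7
17 = 2×7 + 3
7 = 2×3 + 1
3 = 3×1 + 0  (stop)
So 521/24 = [21; 1, 2, 2, 3].

[21; 1, 2, 2, 3]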